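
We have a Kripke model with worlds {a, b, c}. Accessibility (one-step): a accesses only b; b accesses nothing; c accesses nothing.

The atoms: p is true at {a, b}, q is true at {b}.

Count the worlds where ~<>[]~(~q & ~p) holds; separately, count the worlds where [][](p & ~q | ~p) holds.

2 and 3

For ~<>[]~(~q & ~p):
a: <>[]~(~q & ~p) is T. ✗
b: <>[]~(~q & ~p) is F. ✓
c: <>[]~(~q & ~p) is F. ✓
— 2 worlds.
For [][](p & ~q | ~p):
a: successors {b}; [](p & ~q | ~p) there: b:T. ✓
b: no successors, so [][](p & ~q | ~p) holds vacuously. ✓
c: no successors, so [][](p & ~q | ~p) holds vacuously. ✓
— 3 worlds.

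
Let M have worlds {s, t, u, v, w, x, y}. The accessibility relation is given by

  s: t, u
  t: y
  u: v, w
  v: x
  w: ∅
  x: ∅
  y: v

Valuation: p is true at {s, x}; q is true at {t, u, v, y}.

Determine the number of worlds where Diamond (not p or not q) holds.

s: successors {t, u}; not p or not q there: t:T, u:T. ✓
t: successors {y}; not p or not q there: y:T. ✓
u: successors {v, w}; not p or not q there: v:T, w:T. ✓
v: successors {x}; not p or not q there: x:T. ✓
w: no successors, so Diamond (not p or not q) fails. ✗
x: no successors, so Diamond (not p or not q) fails. ✗
y: successors {v}; not p or not q there: v:T. ✓
Satisfying worlds: {s, t, u, v, y}.

5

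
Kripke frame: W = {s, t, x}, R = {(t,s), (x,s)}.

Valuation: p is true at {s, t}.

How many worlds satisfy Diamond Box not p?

2

s: no successors, so Diamond Box not p fails. ✗
t: successors {s}; Box not p there: s:T. ✓
x: successors {s}; Box not p there: s:T. ✓
Satisfying worlds: {t, x}.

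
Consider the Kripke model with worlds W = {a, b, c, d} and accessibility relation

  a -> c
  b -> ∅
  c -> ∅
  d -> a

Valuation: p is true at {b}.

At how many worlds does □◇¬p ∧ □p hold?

2

a: □◇¬p is F, □p is F. ✗
b: □◇¬p is T, □p is T. ✓
c: □◇¬p is T, □p is T. ✓
d: □◇¬p is T, □p is F. ✗
Satisfying worlds: {b, c}.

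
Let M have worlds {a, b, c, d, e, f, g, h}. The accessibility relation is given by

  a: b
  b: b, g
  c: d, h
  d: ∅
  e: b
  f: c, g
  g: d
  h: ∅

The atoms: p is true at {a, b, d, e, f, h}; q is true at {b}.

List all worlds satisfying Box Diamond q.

a: successors {b}; Diamond q there: b:T. ✓
b: successors {b, g}; Diamond q there: b:T, g:F. ✗
c: successors {d, h}; Diamond q there: d:F, h:F. ✗
d: no successors, so Box Diamond q holds vacuously. ✓
e: successors {b}; Diamond q there: b:T. ✓
f: successors {c, g}; Diamond q there: c:F, g:F. ✗
g: successors {d}; Diamond q there: d:F. ✗
h: no successors, so Box Diamond q holds vacuously. ✓

{a, d, e, h}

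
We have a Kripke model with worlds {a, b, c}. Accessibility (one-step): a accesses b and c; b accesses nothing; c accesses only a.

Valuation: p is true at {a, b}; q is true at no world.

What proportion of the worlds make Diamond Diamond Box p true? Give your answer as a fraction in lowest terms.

a: successors {b, c}; Diamond Box p there: b:F, c:F. ✗
b: no successors, so Diamond Diamond Box p fails. ✗
c: successors {a}; Diamond Box p there: a:T. ✓
That's 1 of 3 worlds, so 1/3.

1/3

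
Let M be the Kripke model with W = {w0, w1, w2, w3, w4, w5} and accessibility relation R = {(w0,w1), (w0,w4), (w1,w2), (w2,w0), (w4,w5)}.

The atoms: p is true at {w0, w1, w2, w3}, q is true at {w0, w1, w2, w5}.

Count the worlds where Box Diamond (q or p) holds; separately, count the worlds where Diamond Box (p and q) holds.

5 and 3

For Box Diamond (q or p):
w0: successors {w1, w4}; Diamond (q or p) there: w1:T, w4:T. ✓
w1: successors {w2}; Diamond (q or p) there: w2:T. ✓
w2: successors {w0}; Diamond (q or p) there: w0:T. ✓
w3: no successors, so Box Diamond (q or p) holds vacuously. ✓
w4: successors {w5}; Diamond (q or p) there: w5:F. ✗
w5: no successors, so Box Diamond (q or p) holds vacuously. ✓
— 5 worlds.
For Diamond Box (p and q):
w0: successors {w1, w4}; Box (p and q) there: w1:T, w4:F. ✓
w1: successors {w2}; Box (p and q) there: w2:T. ✓
w2: successors {w0}; Box (p and q) there: w0:F. ✗
w3: no successors, so Diamond Box (p and q) fails. ✗
w4: successors {w5}; Box (p and q) there: w5:T. ✓
w5: no successors, so Diamond Box (p and q) fails. ✗
— 3 worlds.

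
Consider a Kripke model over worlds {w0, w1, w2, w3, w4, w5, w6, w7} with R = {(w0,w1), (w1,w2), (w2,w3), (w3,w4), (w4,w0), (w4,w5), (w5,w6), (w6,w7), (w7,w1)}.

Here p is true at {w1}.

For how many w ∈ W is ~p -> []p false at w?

w0: ~p is T, []p is T. ✓
w1: ~p is F, []p is F. ✓
w2: ~p is T, []p is F. ✗
w3: ~p is T, []p is F. ✗
w4: ~p is T, []p is F. ✗
w5: ~p is T, []p is F. ✗
w6: ~p is T, []p is F. ✗
w7: ~p is T, []p is T. ✓
Satisfying worlds: {w0, w1, w7}.
So ~p -> []p fails at the other 5 worlds.

5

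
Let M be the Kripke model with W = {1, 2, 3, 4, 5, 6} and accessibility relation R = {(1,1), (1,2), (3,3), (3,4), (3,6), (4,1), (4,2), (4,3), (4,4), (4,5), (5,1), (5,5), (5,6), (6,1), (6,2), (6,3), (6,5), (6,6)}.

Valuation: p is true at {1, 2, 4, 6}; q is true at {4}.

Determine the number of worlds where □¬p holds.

1

1: successors {1, 2}; ¬p there: 1:F, 2:F. ✗
2: no successors, so □¬p holds vacuously. ✓
3: successors {3, 4, 6}; ¬p there: 3:T, 4:F, 6:F. ✗
4: successors {1, 2, 3, 4, 5}; ¬p there: 1:F, 2:F, 3:T, 4:F, 5:T. ✗
5: successors {1, 5, 6}; ¬p there: 1:F, 5:T, 6:F. ✗
6: successors {1, 2, 3, 5, 6}; ¬p there: 1:F, 2:F, 3:T, 5:T, 6:F. ✗
Satisfying worlds: {2}.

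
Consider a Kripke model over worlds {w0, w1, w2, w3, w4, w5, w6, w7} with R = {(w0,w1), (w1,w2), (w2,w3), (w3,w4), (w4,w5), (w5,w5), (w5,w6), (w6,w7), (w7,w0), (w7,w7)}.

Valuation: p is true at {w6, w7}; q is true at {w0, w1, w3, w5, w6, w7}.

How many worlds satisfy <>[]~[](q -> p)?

6

w0: successors {w1}; []~[](q -> p) there: w1:T. ✓
w1: successors {w2}; []~[](q -> p) there: w2:F. ✗
w2: successors {w3}; []~[](q -> p) there: w3:T. ✓
w3: successors {w4}; []~[](q -> p) there: w4:T. ✓
w4: successors {w5}; []~[](q -> p) there: w5:F. ✗
w5: successors {w5, w6}; []~[](q -> p) there: w5:F, w6:T. ✓
w6: successors {w7}; []~[](q -> p) there: w7:T. ✓
w7: successors {w0, w7}; []~[](q -> p) there: w0:F, w7:T. ✓
Satisfying worlds: {w0, w2, w3, w5, w6, w7}.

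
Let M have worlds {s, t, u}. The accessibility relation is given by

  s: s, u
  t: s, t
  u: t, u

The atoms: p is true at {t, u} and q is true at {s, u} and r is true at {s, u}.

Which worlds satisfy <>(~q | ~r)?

s: successors {s, u}; ~q | ~r there: s:F, u:F. ✗
t: successors {s, t}; ~q | ~r there: s:F, t:T. ✓
u: successors {t, u}; ~q | ~r there: t:T, u:F. ✓

{t, u}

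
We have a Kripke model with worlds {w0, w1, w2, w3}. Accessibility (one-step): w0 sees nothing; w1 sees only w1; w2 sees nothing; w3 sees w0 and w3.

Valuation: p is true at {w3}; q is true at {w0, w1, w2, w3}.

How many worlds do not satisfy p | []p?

w0: p is F, []p is T. ✓
w1: p is F, []p is F. ✗
w2: p is F, []p is T. ✓
w3: p is T, []p is F. ✓
Satisfying worlds: {w0, w2, w3}.
So p | []p fails at the other 1 world.

1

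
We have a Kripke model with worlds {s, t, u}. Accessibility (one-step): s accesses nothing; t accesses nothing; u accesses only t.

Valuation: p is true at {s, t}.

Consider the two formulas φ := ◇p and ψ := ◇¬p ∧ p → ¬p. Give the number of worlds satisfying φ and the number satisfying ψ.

For ◇p:
s: no successors, so ◇p fails. ✗
t: no successors, so ◇p fails. ✗
u: successors {t}; p there: t:T. ✓
— 1 world.
For ◇¬p ∧ p → ¬p:
s: ◇¬p ∧ p is F, ¬p is F. ✓
t: ◇¬p ∧ p is F, ¬p is F. ✓
u: ◇¬p ∧ p is F, ¬p is T. ✓
— 3 worlds.

1 and 3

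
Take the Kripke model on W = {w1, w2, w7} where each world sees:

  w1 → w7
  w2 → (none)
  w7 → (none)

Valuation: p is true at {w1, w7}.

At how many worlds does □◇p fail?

w1: successors {w7}; ◇p there: w7:F. ✗
w2: no successors, so □◇p holds vacuously. ✓
w7: no successors, so □◇p holds vacuously. ✓
Satisfying worlds: {w2, w7}.
So □◇p fails at the other 1 world.

1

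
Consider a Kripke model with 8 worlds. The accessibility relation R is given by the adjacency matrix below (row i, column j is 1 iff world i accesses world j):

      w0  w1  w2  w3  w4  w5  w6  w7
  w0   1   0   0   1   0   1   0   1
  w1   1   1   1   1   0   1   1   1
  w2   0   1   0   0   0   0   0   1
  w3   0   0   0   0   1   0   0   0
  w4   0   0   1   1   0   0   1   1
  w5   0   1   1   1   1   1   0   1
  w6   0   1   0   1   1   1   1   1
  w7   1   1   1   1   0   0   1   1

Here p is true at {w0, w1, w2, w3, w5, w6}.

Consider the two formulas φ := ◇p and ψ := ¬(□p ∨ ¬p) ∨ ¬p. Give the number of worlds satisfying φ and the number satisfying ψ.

For ◇p:
w0: successors {w0, w3, w5, w7}; p there: w0:T, w3:T, w5:T, w7:F. ✓
w1: successors {w0, w1, w2, w3, w5, w6, w7}; p there: w0:T, w1:T, w2:T, w3:T, w5:T, w6:T, w7:F. ✓
w2: successors {w1, w7}; p there: w1:T, w7:F. ✓
w3: successors {w4}; p there: w4:F. ✗
w4: successors {w2, w3, w6, w7}; p there: w2:T, w3:T, w6:T, w7:F. ✓
w5: successors {w1, w2, w3, w4, w5, w7}; p there: w1:T, w2:T, w3:T, w4:F, w5:T, w7:F. ✓
w6: successors {w1, w3, w4, w5, w6, w7}; p there: w1:T, w3:T, w4:F, w5:T, w6:T, w7:F. ✓
w7: successors {w0, w1, w2, w3, w6, w7}; p there: w0:T, w1:T, w2:T, w3:T, w6:T, w7:F. ✓
— 7 worlds.
For ¬(□p ∨ ¬p) ∨ ¬p:
w0: ¬(□p ∨ ¬p) is T, ¬p is F. ✓
w1: ¬(□p ∨ ¬p) is T, ¬p is F. ✓
w2: ¬(□p ∨ ¬p) is T, ¬p is F. ✓
w3: ¬(□p ∨ ¬p) is T, ¬p is F. ✓
w4: ¬(□p ∨ ¬p) is F, ¬p is T. ✓
w5: ¬(□p ∨ ¬p) is T, ¬p is F. ✓
w6: ¬(□p ∨ ¬p) is T, ¬p is F. ✓
w7: ¬(□p ∨ ¬p) is F, ¬p is T. ✓
— 8 worlds.

7 and 8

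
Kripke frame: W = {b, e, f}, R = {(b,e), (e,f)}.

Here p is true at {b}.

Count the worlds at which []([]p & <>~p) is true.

b: successors {e}; []p & <>~p there: e:F. ✗
e: successors {f}; []p & <>~p there: f:F. ✗
f: no successors, so []([]p & <>~p) holds vacuously. ✓
Satisfying worlds: {f}.

1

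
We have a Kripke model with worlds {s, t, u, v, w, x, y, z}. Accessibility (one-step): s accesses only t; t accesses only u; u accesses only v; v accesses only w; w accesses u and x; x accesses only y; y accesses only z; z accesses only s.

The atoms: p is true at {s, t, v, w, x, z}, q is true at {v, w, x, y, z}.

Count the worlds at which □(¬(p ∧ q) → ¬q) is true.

s: successors {t}; ¬(p ∧ q) → ¬q there: t:T. ✓
t: successors {u}; ¬(p ∧ q) → ¬q there: u:T. ✓
u: successors {v}; ¬(p ∧ q) → ¬q there: v:T. ✓
v: successors {w}; ¬(p ∧ q) → ¬q there: w:T. ✓
w: successors {u, x}; ¬(p ∧ q) → ¬q there: u:T, x:T. ✓
x: successors {y}; ¬(p ∧ q) → ¬q there: y:F. ✗
y: successors {z}; ¬(p ∧ q) → ¬q there: z:T. ✓
z: successors {s}; ¬(p ∧ q) → ¬q there: s:T. ✓
Satisfying worlds: {s, t, u, v, w, y, z}.

7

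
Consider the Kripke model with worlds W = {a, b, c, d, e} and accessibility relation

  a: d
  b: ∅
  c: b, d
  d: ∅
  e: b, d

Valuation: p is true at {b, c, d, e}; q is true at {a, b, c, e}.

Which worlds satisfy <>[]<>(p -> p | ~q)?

a: successors {d}; []<>(p -> p | ~q) there: d:T. ✓
b: no successors, so <>[]<>(p -> p | ~q) fails. ✗
c: successors {b, d}; []<>(p -> p | ~q) there: b:T, d:T. ✓
d: no successors, so <>[]<>(p -> p | ~q) fails. ✗
e: successors {b, d}; []<>(p -> p | ~q) there: b:T, d:T. ✓

{a, c, e}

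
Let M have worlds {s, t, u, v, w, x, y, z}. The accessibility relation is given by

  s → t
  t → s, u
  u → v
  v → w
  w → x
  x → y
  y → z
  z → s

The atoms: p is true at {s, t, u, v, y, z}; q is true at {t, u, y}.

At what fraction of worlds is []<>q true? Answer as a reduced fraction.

s: successors {t}; <>q there: t:T. ✓
t: successors {s, u}; <>q there: s:T, u:F. ✗
u: successors {v}; <>q there: v:F. ✗
v: successors {w}; <>q there: w:F. ✗
w: successors {x}; <>q there: x:T. ✓
x: successors {y}; <>q there: y:F. ✗
y: successors {z}; <>q there: z:F. ✗
z: successors {s}; <>q there: s:T. ✓
That's 3 of 8 worlds, so 3/8.

3/8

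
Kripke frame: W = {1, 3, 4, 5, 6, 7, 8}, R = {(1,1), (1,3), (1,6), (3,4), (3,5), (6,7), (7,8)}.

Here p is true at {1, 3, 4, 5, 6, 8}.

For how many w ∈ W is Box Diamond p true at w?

1: successors {1, 3, 6}; Diamond p there: 1:T, 3:T, 6:F. ✗
3: successors {4, 5}; Diamond p there: 4:F, 5:F. ✗
4: no successors, so Box Diamond p holds vacuously. ✓
5: no successors, so Box Diamond p holds vacuously. ✓
6: successors {7}; Diamond p there: 7:T. ✓
7: successors {8}; Diamond p there: 8:F. ✗
8: no successors, so Box Diamond p holds vacuously. ✓
Satisfying worlds: {4, 5, 6, 8}.

4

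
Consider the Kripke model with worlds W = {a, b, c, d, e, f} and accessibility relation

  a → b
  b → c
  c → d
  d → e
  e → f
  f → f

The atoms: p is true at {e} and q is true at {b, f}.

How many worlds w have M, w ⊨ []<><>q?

4

a: successors {b}; <><>q there: b:F. ✗
b: successors {c}; <><>q there: c:F. ✗
c: successors {d}; <><>q there: d:T. ✓
d: successors {e}; <><>q there: e:T. ✓
e: successors {f}; <><>q there: f:T. ✓
f: successors {f}; <><>q there: f:T. ✓
Satisfying worlds: {c, d, e, f}.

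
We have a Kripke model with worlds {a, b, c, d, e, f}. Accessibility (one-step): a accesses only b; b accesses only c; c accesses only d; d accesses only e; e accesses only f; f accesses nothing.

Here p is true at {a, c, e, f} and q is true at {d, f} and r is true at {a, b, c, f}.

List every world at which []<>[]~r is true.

{a, b, d, f}

a: successors {b}; <>[]~r there: b:T. ✓
b: successors {c}; <>[]~r there: c:T. ✓
c: successors {d}; <>[]~r there: d:F. ✗
d: successors {e}; <>[]~r there: e:T. ✓
e: successors {f}; <>[]~r there: f:F. ✗
f: no successors, so []<>[]~r holds vacuously. ✓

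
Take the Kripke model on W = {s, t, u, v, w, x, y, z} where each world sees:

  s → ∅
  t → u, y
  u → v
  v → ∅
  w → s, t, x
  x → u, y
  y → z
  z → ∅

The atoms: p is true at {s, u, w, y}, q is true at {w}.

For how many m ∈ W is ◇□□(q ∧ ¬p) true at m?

s: no successors, so ◇□□(q ∧ ¬p) fails. ✗
t: successors {u, y}; □□(q ∧ ¬p) there: u:T, y:T. ✓
u: successors {v}; □□(q ∧ ¬p) there: v:T. ✓
v: no successors, so ◇□□(q ∧ ¬p) fails. ✗
w: successors {s, t, x}; □□(q ∧ ¬p) there: s:T, t:F, x:F. ✓
x: successors {u, y}; □□(q ∧ ¬p) there: u:T, y:T. ✓
y: successors {z}; □□(q ∧ ¬p) there: z:T. ✓
z: no successors, so ◇□□(q ∧ ¬p) fails. ✗
Satisfying worlds: {t, u, w, x, y}.

5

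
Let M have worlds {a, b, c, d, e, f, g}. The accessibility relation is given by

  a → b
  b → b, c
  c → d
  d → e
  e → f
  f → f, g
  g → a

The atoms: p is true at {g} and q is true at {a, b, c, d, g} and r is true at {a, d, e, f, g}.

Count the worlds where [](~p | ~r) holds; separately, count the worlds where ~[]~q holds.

6 and 5

For [](~p | ~r):
a: successors {b}; ~p | ~r there: b:T. ✓
b: successors {b, c}; ~p | ~r there: b:T, c:T. ✓
c: successors {d}; ~p | ~r there: d:T. ✓
d: successors {e}; ~p | ~r there: e:T. ✓
e: successors {f}; ~p | ~r there: f:T. ✓
f: successors {f, g}; ~p | ~r there: f:T, g:F. ✗
g: successors {a}; ~p | ~r there: a:T. ✓
— 6 worlds.
For ~[]~q:
a: []~q is F. ✓
b: []~q is F. ✓
c: []~q is F. ✓
d: []~q is T. ✗
e: []~q is T. ✗
f: []~q is F. ✓
g: []~q is F. ✓
— 5 worlds.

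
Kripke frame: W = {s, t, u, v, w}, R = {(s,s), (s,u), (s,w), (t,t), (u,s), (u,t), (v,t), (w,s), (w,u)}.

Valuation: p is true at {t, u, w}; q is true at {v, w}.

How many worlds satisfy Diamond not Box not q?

3

s: successors {s, u, w}; not Box not q there: s:T, u:F, w:F. ✓
t: successors {t}; not Box not q there: t:F. ✗
u: successors {s, t}; not Box not q there: s:T, t:F. ✓
v: successors {t}; not Box not q there: t:F. ✗
w: successors {s, u}; not Box not q there: s:T, u:F. ✓
Satisfying worlds: {s, u, w}.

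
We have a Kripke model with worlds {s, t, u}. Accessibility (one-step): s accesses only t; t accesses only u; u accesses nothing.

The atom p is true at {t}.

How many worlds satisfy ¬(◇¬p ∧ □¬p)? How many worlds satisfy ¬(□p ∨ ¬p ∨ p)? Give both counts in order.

2 and 0

For ¬(◇¬p ∧ □¬p):
s: ◇¬p ∧ □¬p is F. ✓
t: ◇¬p ∧ □¬p is T. ✗
u: ◇¬p ∧ □¬p is F. ✓
— 2 worlds.
For ¬(□p ∨ ¬p ∨ p):
s: □p ∨ ¬p ∨ p is T. ✗
t: □p ∨ ¬p ∨ p is T. ✗
u: □p ∨ ¬p ∨ p is T. ✗
— 0 worlds.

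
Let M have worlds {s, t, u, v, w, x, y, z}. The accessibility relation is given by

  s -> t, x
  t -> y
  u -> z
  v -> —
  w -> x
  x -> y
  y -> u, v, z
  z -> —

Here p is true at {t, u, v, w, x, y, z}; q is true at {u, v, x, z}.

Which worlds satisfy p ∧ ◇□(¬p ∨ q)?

{t, u, x, y}

s: p is F, ◇□(¬p ∨ q) is F. ✗
t: p is T, ◇□(¬p ∨ q) is T. ✓
u: p is T, ◇□(¬p ∨ q) is T. ✓
v: p is T, ◇□(¬p ∨ q) is F. ✗
w: p is T, ◇□(¬p ∨ q) is F. ✗
x: p is T, ◇□(¬p ∨ q) is T. ✓
y: p is T, ◇□(¬p ∨ q) is T. ✓
z: p is T, ◇□(¬p ∨ q) is F. ✗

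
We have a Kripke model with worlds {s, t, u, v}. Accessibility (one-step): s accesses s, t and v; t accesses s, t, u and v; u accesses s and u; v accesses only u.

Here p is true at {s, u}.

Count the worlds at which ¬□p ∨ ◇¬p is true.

2

s: ¬□p is T, ◇¬p is T. ✓
t: ¬□p is T, ◇¬p is T. ✓
u: ¬□p is F, ◇¬p is F. ✗
v: ¬□p is F, ◇¬p is F. ✗
Satisfying worlds: {s, t}.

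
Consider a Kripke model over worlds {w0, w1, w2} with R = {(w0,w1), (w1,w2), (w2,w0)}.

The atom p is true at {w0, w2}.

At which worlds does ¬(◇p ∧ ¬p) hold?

{w0, w2}

w0: ◇p ∧ ¬p is F. ✓
w1: ◇p ∧ ¬p is T. ✗
w2: ◇p ∧ ¬p is F. ✓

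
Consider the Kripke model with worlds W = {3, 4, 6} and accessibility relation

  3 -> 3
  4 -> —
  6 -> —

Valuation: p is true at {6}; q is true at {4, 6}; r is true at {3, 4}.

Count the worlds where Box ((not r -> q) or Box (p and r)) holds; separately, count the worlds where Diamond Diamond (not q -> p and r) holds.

For Box ((not r -> q) or Box (p and r)):
3: successors {3}; (not r -> q) or Box (p and r) there: 3:T. ✓
4: no successors, so Box ((not r -> q) or Box (p and r)) holds vacuously. ✓
6: no successors, so Box ((not r -> q) or Box (p and r)) holds vacuously. ✓
— 3 worlds.
For Diamond Diamond (not q -> p and r):
3: successors {3}; Diamond (not q -> p and r) there: 3:F. ✗
4: no successors, so Diamond Diamond (not q -> p and r) fails. ✗
6: no successors, so Diamond Diamond (not q -> p and r) fails. ✗
— 0 worlds.

3 and 0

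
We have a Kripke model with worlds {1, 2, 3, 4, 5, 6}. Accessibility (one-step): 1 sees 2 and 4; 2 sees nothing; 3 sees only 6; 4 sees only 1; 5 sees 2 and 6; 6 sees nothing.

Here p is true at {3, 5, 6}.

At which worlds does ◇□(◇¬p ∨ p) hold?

1: successors {2, 4}; □(◇¬p ∨ p) there: 2:T, 4:T. ✓
2: no successors, so ◇□(◇¬p ∨ p) fails. ✗
3: successors {6}; □(◇¬p ∨ p) there: 6:T. ✓
4: successors {1}; □(◇¬p ∨ p) there: 1:F. ✗
5: successors {2, 6}; □(◇¬p ∨ p) there: 2:T, 6:T. ✓
6: no successors, so ◇□(◇¬p ∨ p) fails. ✗

{1, 3, 5}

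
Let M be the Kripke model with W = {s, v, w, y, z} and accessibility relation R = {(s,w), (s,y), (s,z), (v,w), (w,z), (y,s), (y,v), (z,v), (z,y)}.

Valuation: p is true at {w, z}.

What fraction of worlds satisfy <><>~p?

4/5

s: successors {w, y, z}; <>~p there: w:F, y:T, z:T. ✓
v: successors {w}; <>~p there: w:F. ✗
w: successors {z}; <>~p there: z:T. ✓
y: successors {s, v}; <>~p there: s:T, v:F. ✓
z: successors {v, y}; <>~p there: v:F, y:T. ✓
That's 4 of 5 worlds, so 4/5.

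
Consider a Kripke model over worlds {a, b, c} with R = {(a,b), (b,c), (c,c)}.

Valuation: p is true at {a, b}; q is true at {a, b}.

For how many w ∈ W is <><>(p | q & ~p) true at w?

a: successors {b}; <>(p | q & ~p) there: b:F. ✗
b: successors {c}; <>(p | q & ~p) there: c:F. ✗
c: successors {c}; <>(p | q & ~p) there: c:F. ✗
Satisfying worlds: ∅.

0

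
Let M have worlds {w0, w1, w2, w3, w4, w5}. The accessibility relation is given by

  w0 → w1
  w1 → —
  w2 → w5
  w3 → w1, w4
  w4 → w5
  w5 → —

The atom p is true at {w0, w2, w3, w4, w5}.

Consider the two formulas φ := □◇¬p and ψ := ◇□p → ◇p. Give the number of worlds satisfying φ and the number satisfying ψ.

For □◇¬p:
w0: successors {w1}; ◇¬p there: w1:F. ✗
w1: no successors, so □◇¬p holds vacuously. ✓
w2: successors {w5}; ◇¬p there: w5:F. ✗
w3: successors {w1, w4}; ◇¬p there: w1:F, w4:F. ✗
w4: successors {w5}; ◇¬p there: w5:F. ✗
w5: no successors, so □◇¬p holds vacuously. ✓
— 2 worlds.
For ◇□p → ◇p:
w0: ◇□p is T, ◇p is F. ✗
w1: ◇□p is F, ◇p is F. ✓
w2: ◇□p is T, ◇p is T. ✓
w3: ◇□p is T, ◇p is T. ✓
w4: ◇□p is T, ◇p is T. ✓
w5: ◇□p is F, ◇p is F. ✓
— 5 worlds.

2 and 5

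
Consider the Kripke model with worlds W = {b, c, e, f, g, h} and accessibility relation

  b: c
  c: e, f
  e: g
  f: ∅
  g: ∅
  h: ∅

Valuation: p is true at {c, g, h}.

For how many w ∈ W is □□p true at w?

b: successors {c}; □p there: c:F. ✗
c: successors {e, f}; □p there: e:T, f:T. ✓
e: successors {g}; □p there: g:T. ✓
f: no successors, so □□p holds vacuously. ✓
g: no successors, so □□p holds vacuously. ✓
h: no successors, so □□p holds vacuously. ✓
Satisfying worlds: {c, e, f, g, h}.

5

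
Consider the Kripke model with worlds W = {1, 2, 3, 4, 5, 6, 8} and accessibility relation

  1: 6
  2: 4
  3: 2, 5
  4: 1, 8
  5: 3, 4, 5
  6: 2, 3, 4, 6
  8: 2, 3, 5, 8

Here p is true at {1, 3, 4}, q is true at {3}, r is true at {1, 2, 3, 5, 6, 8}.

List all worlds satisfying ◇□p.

1: successors {6}; □p there: 6:F. ✗
2: successors {4}; □p there: 4:F. ✗
3: successors {2, 5}; □p there: 2:T, 5:F. ✓
4: successors {1, 8}; □p there: 1:F, 8:F. ✗
5: successors {3, 4, 5}; □p there: 3:F, 4:F, 5:F. ✗
6: successors {2, 3, 4, 6}; □p there: 2:T, 3:F, 4:F, 6:F. ✓
8: successors {2, 3, 5, 8}; □p there: 2:T, 3:F, 5:F, 8:F. ✓

{3, 6, 8}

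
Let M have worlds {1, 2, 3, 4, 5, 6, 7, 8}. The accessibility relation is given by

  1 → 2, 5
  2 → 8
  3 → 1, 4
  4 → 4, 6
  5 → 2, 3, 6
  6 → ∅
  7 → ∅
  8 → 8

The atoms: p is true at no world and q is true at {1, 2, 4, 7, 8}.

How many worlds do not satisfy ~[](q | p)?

5

1: [](q | p) is F. ✓
2: [](q | p) is T. ✗
3: [](q | p) is T. ✗
4: [](q | p) is F. ✓
5: [](q | p) is F. ✓
6: [](q | p) is T. ✗
7: [](q | p) is T. ✗
8: [](q | p) is T. ✗
Satisfying worlds: {1, 4, 5}.
So ~[](q | p) fails at the other 5 worlds.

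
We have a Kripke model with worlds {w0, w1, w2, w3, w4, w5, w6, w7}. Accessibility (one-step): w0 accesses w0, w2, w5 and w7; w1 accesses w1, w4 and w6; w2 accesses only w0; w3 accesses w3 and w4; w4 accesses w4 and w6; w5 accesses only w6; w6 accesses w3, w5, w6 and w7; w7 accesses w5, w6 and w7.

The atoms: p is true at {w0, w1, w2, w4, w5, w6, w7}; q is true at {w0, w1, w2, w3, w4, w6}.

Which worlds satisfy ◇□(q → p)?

w0: successors {w0, w2, w5, w7}; □(q → p) there: w0:T, w2:T, w5:T, w7:T. ✓
w1: successors {w1, w4, w6}; □(q → p) there: w1:T, w4:T, w6:F. ✓
w2: successors {w0}; □(q → p) there: w0:T. ✓
w3: successors {w3, w4}; □(q → p) there: w3:F, w4:T. ✓
w4: successors {w4, w6}; □(q → p) there: w4:T, w6:F. ✓
w5: successors {w6}; □(q → p) there: w6:F. ✗
w6: successors {w3, w5, w6, w7}; □(q → p) there: w3:F, w5:T, w6:F, w7:T. ✓
w7: successors {w5, w6, w7}; □(q → p) there: w5:T, w6:F, w7:T. ✓

{w0, w1, w2, w3, w4, w6, w7}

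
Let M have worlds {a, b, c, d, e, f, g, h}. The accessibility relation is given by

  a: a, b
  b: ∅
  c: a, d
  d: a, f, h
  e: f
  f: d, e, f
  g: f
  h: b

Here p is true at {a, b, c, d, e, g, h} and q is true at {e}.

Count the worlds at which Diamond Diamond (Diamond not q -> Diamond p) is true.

6

a: successors {a, b}; Diamond (Diamond not q -> Diamond p) there: a:T, b:F. ✓
b: no successors, so Diamond Diamond (Diamond not q -> Diamond p) fails. ✗
c: successors {a, d}; Diamond (Diamond not q -> Diamond p) there: a:T, d:T. ✓
d: successors {a, f, h}; Diamond (Diamond not q -> Diamond p) there: a:T, f:T, h:T. ✓
e: successors {f}; Diamond (Diamond not q -> Diamond p) there: f:T. ✓
f: successors {d, e, f}; Diamond (Diamond not q -> Diamond p) there: d:T, e:T, f:T. ✓
g: successors {f}; Diamond (Diamond not q -> Diamond p) there: f:T. ✓
h: successors {b}; Diamond (Diamond not q -> Diamond p) there: b:F. ✗
Satisfying worlds: {a, c, d, e, f, g}.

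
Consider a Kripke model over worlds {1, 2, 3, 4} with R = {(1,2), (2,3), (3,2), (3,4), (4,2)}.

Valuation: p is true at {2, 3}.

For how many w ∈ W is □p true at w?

1: successors {2}; p there: 2:T. ✓
2: successors {3}; p there: 3:T. ✓
3: successors {2, 4}; p there: 2:T, 4:F. ✗
4: successors {2}; p there: 2:T. ✓
Satisfying worlds: {1, 2, 4}.

3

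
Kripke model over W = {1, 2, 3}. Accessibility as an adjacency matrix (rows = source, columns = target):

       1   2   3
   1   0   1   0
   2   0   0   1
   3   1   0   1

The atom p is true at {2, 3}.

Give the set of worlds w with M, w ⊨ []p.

1: successors {2}; p there: 2:T. ✓
2: successors {3}; p there: 3:T. ✓
3: successors {1, 3}; p there: 1:F, 3:T. ✗

{1, 2}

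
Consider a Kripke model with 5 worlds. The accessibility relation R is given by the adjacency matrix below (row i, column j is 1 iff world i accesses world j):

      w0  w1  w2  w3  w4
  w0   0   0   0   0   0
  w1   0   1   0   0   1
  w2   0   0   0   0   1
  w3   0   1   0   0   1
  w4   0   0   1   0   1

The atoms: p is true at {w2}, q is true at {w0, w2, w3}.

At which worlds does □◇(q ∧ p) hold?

w0: no successors, so □◇(q ∧ p) holds vacuously. ✓
w1: successors {w1, w4}; ◇(q ∧ p) there: w1:F, w4:T. ✗
w2: successors {w4}; ◇(q ∧ p) there: w4:T. ✓
w3: successors {w1, w4}; ◇(q ∧ p) there: w1:F, w4:T. ✗
w4: successors {w2, w4}; ◇(q ∧ p) there: w2:F, w4:T. ✗

{w0, w2}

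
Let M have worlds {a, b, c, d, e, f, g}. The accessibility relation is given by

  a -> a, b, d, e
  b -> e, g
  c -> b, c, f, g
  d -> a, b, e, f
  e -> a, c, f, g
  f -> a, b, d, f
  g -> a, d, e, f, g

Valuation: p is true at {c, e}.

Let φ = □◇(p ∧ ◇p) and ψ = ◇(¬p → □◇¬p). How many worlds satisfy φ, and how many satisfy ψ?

For □◇(p ∧ ◇p):
a: successors {a, b, d, e}; ◇(p ∧ ◇p) there: a:T, b:T, d:T, e:T. ✓
b: successors {e, g}; ◇(p ∧ ◇p) there: e:T, g:T. ✓
c: successors {b, c, f, g}; ◇(p ∧ ◇p) there: b:T, c:T, f:F, g:T. ✗
d: successors {a, b, e, f}; ◇(p ∧ ◇p) there: a:T, b:T, e:T, f:F. ✗
e: successors {a, c, f, g}; ◇(p ∧ ◇p) there: a:T, c:T, f:F, g:T. ✗
f: successors {a, b, d, f}; ◇(p ∧ ◇p) there: a:T, b:T, d:T, f:F. ✗
g: successors {a, d, e, f, g}; ◇(p ∧ ◇p) there: a:T, d:T, e:T, f:F, g:T. ✗
— 2 worlds.
For ◇(¬p → □◇¬p):
a: successors {a, b, d, e}; ¬p → □◇¬p there: a:T, b:T, d:T, e:T. ✓
b: successors {e, g}; ¬p → □◇¬p there: e:T, g:T. ✓
c: successors {b, c, f, g}; ¬p → □◇¬p there: b:T, c:T, f:T, g:T. ✓
d: successors {a, b, e, f}; ¬p → □◇¬p there: a:T, b:T, e:T, f:T. ✓
e: successors {a, c, f, g}; ¬p → □◇¬p there: a:T, c:T, f:T, g:T. ✓
f: successors {a, b, d, f}; ¬p → □◇¬p there: a:T, b:T, d:T, f:T. ✓
g: successors {a, d, e, f, g}; ¬p → □◇¬p there: a:T, d:T, e:T, f:T, g:T. ✓
— 7 worlds.

2 and 7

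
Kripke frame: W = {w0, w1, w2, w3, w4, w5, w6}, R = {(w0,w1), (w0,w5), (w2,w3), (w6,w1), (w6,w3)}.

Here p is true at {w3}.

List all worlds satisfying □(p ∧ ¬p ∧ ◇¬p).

{w1, w3, w4, w5}

w0: successors {w1, w5}; p ∧ ¬p ∧ ◇¬p there: w1:F, w5:F. ✗
w1: no successors, so □(p ∧ ¬p ∧ ◇¬p) holds vacuously. ✓
w2: successors {w3}; p ∧ ¬p ∧ ◇¬p there: w3:F. ✗
w3: no successors, so □(p ∧ ¬p ∧ ◇¬p) holds vacuously. ✓
w4: no successors, so □(p ∧ ¬p ∧ ◇¬p) holds vacuously. ✓
w5: no successors, so □(p ∧ ¬p ∧ ◇¬p) holds vacuously. ✓
w6: successors {w1, w3}; p ∧ ¬p ∧ ◇¬p there: w1:F, w3:F. ✗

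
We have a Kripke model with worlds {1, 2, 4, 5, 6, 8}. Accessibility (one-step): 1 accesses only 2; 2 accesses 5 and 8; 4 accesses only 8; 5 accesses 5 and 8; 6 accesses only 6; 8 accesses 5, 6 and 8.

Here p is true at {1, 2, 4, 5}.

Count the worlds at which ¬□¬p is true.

1: □¬p is F. ✓
2: □¬p is F. ✓
4: □¬p is T. ✗
5: □¬p is F. ✓
6: □¬p is T. ✗
8: □¬p is F. ✓
Satisfying worlds: {1, 2, 5, 8}.

4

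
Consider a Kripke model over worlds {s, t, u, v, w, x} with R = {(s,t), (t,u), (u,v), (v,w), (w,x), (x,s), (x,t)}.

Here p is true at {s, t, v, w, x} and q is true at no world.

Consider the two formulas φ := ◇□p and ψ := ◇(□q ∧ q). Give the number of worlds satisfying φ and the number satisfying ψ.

For ◇□p:
s: successors {t}; □p there: t:F. ✗
t: successors {u}; □p there: u:T. ✓
u: successors {v}; □p there: v:T. ✓
v: successors {w}; □p there: w:T. ✓
w: successors {x}; □p there: x:T. ✓
x: successors {s, t}; □p there: s:T, t:F. ✓
— 5 worlds.
For ◇(□q ∧ q):
s: successors {t}; □q ∧ q there: t:F. ✗
t: successors {u}; □q ∧ q there: u:F. ✗
u: successors {v}; □q ∧ q there: v:F. ✗
v: successors {w}; □q ∧ q there: w:F. ✗
w: successors {x}; □q ∧ q there: x:F. ✗
x: successors {s, t}; □q ∧ q there: s:F, t:F. ✗
— 0 worlds.

5 and 0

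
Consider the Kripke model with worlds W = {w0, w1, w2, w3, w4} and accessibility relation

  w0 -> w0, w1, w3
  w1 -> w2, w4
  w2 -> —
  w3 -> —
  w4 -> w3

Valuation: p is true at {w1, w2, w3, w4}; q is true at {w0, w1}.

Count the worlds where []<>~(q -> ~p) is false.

w0: successors {w0, w1, w3}; <>~(q -> ~p) there: w0:T, w1:F, w3:F. ✗
w1: successors {w2, w4}; <>~(q -> ~p) there: w2:F, w4:F. ✗
w2: no successors, so []<>~(q -> ~p) holds vacuously. ✓
w3: no successors, so []<>~(q -> ~p) holds vacuously. ✓
w4: successors {w3}; <>~(q -> ~p) there: w3:F. ✗
Satisfying worlds: {w2, w3}.
So []<>~(q -> ~p) fails at the other 3 worlds.

3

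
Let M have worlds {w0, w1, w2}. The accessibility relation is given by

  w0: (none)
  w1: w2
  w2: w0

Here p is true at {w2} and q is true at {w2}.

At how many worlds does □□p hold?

2

w0: no successors, so □□p holds vacuously. ✓
w1: successors {w2}; □p there: w2:F. ✗
w2: successors {w0}; □p there: w0:T. ✓
Satisfying worlds: {w0, w2}.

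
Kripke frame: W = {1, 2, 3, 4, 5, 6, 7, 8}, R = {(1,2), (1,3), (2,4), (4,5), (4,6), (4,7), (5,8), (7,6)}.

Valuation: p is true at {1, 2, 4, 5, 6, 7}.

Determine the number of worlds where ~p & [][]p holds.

2

1: ~p is F, [][]p is T. ✗
2: ~p is F, [][]p is T. ✗
3: ~p is T, [][]p is T. ✓
4: ~p is F, [][]p is F. ✗
5: ~p is F, [][]p is T. ✗
6: ~p is F, [][]p is T. ✗
7: ~p is F, [][]p is T. ✗
8: ~p is T, [][]p is T. ✓
Satisfying worlds: {3, 8}.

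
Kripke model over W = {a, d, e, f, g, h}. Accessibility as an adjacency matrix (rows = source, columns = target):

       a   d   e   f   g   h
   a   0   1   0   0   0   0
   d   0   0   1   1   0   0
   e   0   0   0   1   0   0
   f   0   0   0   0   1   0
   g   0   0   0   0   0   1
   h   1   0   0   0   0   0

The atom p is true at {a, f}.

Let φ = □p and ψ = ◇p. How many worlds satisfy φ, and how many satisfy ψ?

2 and 3

For □p:
a: successors {d}; p there: d:F. ✗
d: successors {e, f}; p there: e:F, f:T. ✗
e: successors {f}; p there: f:T. ✓
f: successors {g}; p there: g:F. ✗
g: successors {h}; p there: h:F. ✗
h: successors {a}; p there: a:T. ✓
— 2 worlds.
For ◇p:
a: successors {d}; p there: d:F. ✗
d: successors {e, f}; p there: e:F, f:T. ✓
e: successors {f}; p there: f:T. ✓
f: successors {g}; p there: g:F. ✗
g: successors {h}; p there: h:F. ✗
h: successors {a}; p there: a:T. ✓
— 3 worlds.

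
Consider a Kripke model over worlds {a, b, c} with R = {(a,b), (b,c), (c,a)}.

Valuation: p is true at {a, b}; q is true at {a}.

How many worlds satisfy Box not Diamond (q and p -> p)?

a: successors {b}; not Diamond (q and p -> p) there: b:F. ✗
b: successors {c}; not Diamond (q and p -> p) there: c:F. ✗
c: successors {a}; not Diamond (q and p -> p) there: a:F. ✗
Satisfying worlds: ∅.

0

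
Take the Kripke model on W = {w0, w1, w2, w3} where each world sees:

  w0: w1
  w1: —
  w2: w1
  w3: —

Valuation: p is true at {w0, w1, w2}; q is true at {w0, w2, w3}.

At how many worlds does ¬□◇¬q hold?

w0: □◇¬q is F. ✓
w1: □◇¬q is T. ✗
w2: □◇¬q is F. ✓
w3: □◇¬q is T. ✗
Satisfying worlds: {w0, w2}.

2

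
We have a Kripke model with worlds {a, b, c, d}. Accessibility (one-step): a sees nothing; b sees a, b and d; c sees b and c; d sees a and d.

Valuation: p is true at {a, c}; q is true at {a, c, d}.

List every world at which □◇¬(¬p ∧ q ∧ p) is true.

{a, c}

a: no successors, so □◇¬(¬p ∧ q ∧ p) holds vacuously. ✓
b: successors {a, b, d}; ◇¬(¬p ∧ q ∧ p) there: a:F, b:T, d:T. ✗
c: successors {b, c}; ◇¬(¬p ∧ q ∧ p) there: b:T, c:T. ✓
d: successors {a, d}; ◇¬(¬p ∧ q ∧ p) there: a:F, d:T. ✗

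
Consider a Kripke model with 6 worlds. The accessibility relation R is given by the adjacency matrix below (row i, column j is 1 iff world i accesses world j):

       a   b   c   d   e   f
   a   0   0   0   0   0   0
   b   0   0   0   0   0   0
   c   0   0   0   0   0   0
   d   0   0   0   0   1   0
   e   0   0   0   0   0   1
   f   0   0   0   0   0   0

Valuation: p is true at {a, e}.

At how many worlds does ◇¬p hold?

1

a: no successors, so ◇¬p fails. ✗
b: no successors, so ◇¬p fails. ✗
c: no successors, so ◇¬p fails. ✗
d: successors {e}; ¬p there: e:F. ✗
e: successors {f}; ¬p there: f:T. ✓
f: no successors, so ◇¬p fails. ✗
Satisfying worlds: {e}.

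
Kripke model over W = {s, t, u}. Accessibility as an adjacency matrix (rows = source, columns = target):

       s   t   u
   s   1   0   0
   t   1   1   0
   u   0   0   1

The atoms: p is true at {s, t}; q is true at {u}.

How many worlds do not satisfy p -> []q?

2

s: p is T, []q is F. ✗
t: p is T, []q is F. ✗
u: p is F, []q is T. ✓
Satisfying worlds: {u}.
So p -> []q fails at the other 2 worlds.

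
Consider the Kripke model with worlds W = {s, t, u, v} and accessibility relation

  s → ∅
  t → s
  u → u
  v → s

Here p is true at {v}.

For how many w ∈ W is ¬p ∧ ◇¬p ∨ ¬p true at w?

s: ¬p ∧ ◇¬p is F, ¬p is T. ✓
t: ¬p ∧ ◇¬p is T, ¬p is T. ✓
u: ¬p ∧ ◇¬p is T, ¬p is T. ✓
v: ¬p ∧ ◇¬p is F, ¬p is F. ✗
Satisfying worlds: {s, t, u}.

3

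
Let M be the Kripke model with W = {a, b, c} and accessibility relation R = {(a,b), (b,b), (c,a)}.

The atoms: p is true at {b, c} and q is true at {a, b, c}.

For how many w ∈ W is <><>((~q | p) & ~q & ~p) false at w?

3

a: successors {b}; <>((~q | p) & ~q & ~p) there: b:F. ✗
b: successors {b}; <>((~q | p) & ~q & ~p) there: b:F. ✗
c: successors {a}; <>((~q | p) & ~q & ~p) there: a:F. ✗
Satisfying worlds: ∅.
So <><>((~q | p) & ~q & ~p) fails at the other 3 worlds.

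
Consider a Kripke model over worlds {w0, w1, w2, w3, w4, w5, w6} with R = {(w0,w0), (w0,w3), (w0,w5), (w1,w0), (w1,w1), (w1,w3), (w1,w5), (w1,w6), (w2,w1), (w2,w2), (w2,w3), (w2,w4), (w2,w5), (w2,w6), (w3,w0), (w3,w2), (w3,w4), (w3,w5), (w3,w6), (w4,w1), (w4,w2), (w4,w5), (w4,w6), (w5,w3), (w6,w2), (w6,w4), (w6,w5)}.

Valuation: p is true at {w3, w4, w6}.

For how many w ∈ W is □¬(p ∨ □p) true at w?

w0: successors {w0, w3, w5}; ¬(p ∨ □p) there: w0:T, w3:F, w5:F. ✗
w1: successors {w0, w1, w3, w5, w6}; ¬(p ∨ □p) there: w0:T, w1:T, w3:F, w5:F, w6:F. ✗
w2: successors {w1, w2, w3, w4, w5, w6}; ¬(p ∨ □p) there: w1:T, w2:T, w3:F, w4:F, w5:F, w6:F. ✗
w3: successors {w0, w2, w4, w5, w6}; ¬(p ∨ □p) there: w0:T, w2:T, w4:F, w5:F, w6:F. ✗
w4: successors {w1, w2, w5, w6}; ¬(p ∨ □p) there: w1:T, w2:T, w5:F, w6:F. ✗
w5: successors {w3}; ¬(p ∨ □p) there: w3:F. ✗
w6: successors {w2, w4, w5}; ¬(p ∨ □p) there: w2:T, w4:F, w5:F. ✗
Satisfying worlds: ∅.

0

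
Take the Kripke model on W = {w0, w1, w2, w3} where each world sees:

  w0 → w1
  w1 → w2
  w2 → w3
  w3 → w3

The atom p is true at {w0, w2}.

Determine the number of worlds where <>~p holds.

3

w0: successors {w1}; ~p there: w1:T. ✓
w1: successors {w2}; ~p there: w2:F. ✗
w2: successors {w3}; ~p there: w3:T. ✓
w3: successors {w3}; ~p there: w3:T. ✓
Satisfying worlds: {w0, w2, w3}.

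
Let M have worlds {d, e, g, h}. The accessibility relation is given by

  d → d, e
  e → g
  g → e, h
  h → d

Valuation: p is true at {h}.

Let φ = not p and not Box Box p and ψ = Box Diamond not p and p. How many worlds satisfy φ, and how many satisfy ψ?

For not p and not Box Box p:
d: not p is T, not Box Box p is T. ✓
e: not p is T, not Box Box p is T. ✓
g: not p is T, not Box Box p is T. ✓
h: not p is F, not Box Box p is T. ✗
— 3 worlds.
For Box Diamond not p and p:
d: Box Diamond not p is T, p is F. ✗
e: Box Diamond not p is T, p is F. ✗
g: Box Diamond not p is T, p is F. ✗
h: Box Diamond not p is T, p is T. ✓
— 1 world.

3 and 1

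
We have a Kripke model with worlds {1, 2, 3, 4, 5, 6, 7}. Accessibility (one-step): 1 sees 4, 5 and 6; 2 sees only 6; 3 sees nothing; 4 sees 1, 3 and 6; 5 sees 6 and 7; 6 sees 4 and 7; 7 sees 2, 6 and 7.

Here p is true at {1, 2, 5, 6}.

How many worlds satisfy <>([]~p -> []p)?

5

1: successors {4, 5, 6}; []~p -> []p there: 4:T, 5:T, 6:F. ✓
2: successors {6}; []~p -> []p there: 6:F. ✗
3: no successors, so <>([]~p -> []p) fails. ✗
4: successors {1, 3, 6}; []~p -> []p there: 1:T, 3:T, 6:F. ✓
5: successors {6, 7}; []~p -> []p there: 6:F, 7:T. ✓
6: successors {4, 7}; []~p -> []p there: 4:T, 7:T. ✓
7: successors {2, 6, 7}; []~p -> []p there: 2:T, 6:F, 7:T. ✓
Satisfying worlds: {1, 4, 5, 6, 7}.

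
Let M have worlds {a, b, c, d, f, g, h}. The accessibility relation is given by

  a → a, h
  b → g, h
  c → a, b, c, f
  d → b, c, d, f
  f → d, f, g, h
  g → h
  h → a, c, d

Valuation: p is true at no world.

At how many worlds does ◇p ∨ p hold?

0

a: ◇p is F, p is F. ✗
b: ◇p is F, p is F. ✗
c: ◇p is F, p is F. ✗
d: ◇p is F, p is F. ✗
f: ◇p is F, p is F. ✗
g: ◇p is F, p is F. ✗
h: ◇p is F, p is F. ✗
Satisfying worlds: ∅.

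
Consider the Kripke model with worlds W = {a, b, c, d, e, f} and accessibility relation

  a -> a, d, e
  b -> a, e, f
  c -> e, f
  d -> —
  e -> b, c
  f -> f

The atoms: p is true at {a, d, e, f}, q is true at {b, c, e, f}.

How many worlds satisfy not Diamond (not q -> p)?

a: Diamond (not q -> p) is T. ✗
b: Diamond (not q -> p) is T. ✗
c: Diamond (not q -> p) is T. ✗
d: Diamond (not q -> p) is F. ✓
e: Diamond (not q -> p) is T. ✗
f: Diamond (not q -> p) is T. ✗
Satisfying worlds: {d}.

1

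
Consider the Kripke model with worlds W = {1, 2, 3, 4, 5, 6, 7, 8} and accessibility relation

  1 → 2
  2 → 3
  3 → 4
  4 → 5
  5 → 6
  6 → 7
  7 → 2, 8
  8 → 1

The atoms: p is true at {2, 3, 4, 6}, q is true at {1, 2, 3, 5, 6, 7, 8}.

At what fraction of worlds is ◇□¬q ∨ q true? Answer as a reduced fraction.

7/8

1: ◇□¬q is F, q is T. ✓
2: ◇□¬q is T, q is T. ✓
3: ◇□¬q is F, q is T. ✓
4: ◇□¬q is F, q is F. ✗
5: ◇□¬q is F, q is T. ✓
6: ◇□¬q is F, q is T. ✓
7: ◇□¬q is F, q is T. ✓
8: ◇□¬q is F, q is T. ✓
That's 7 of 8 worlds, so 7/8.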